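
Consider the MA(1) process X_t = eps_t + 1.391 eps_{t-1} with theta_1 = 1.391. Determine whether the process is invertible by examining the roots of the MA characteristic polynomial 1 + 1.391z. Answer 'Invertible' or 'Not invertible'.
\text{Not invertible}

The MA(q) characteristic polynomial is P(z) = 1 + 1.391z.
Invertibility requires all roots to lie outside the unit circle, i.e. |z| > 1 for every root.
This is linear in z: 1 + (1.391) z = 0  =>  z = -1/(1.391) = -0.718907,  |z| = 0.718907.
Moduli of all roots: 0.7189.
All moduli strictly greater than 1? No.
Verdict: Not invertible.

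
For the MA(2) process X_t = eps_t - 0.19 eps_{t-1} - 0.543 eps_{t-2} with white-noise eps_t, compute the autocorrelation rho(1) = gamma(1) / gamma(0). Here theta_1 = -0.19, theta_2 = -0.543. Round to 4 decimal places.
\rho(1) = -0.0652

For an MA(q) process with theta_0 = 1, the autocovariance is
  gamma(k) = sigma^2 * sum_{i=0..q-k} theta_i * theta_{i+k},
and rho(k) = gamma(k) / gamma(0). Sigma^2 cancels.
  numerator   = (1)*(-0.19) + (-0.19)*(-0.543) = -0.08683.
  denominator = (1)^2 + (-0.19)^2 + (-0.543)^2 = 1.330949.
  rho(1) = -0.08683 / 1.330949 = -0.0652.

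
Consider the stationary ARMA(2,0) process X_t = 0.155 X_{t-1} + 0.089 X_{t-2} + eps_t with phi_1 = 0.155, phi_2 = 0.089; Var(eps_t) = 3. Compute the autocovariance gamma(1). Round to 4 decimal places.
\gamma(1) = 0.5298

Multiply the model equation by X_{t-k} and take expectations. With theta_0 = psi_0 = 1 and psi_j the MA(infinity) weights, this gives
  gamma(k) - sum_i phi_i gamma(k-i) = c_k,
  c_k = sigma^2 * sum_{j=k..q} theta_j psi_{j-k}   (c_k = 0 for k > q),
using gamma(-m) = gamma(m).
Pure AR (q = 0): c_0 = sigma^2 = 3, c_k = 0 for k >= 1.
Equations for k = 0, 1, 2 (AR order 2, c_2 = 0):
  (E0) gamma(0) = phi_1 gamma(1) + phi_2 gamma(2) + c_0
  (E1) gamma(1) = phi_1 gamma(0) + phi_2 gamma(1) + c_1
  (E2) gamma(2) = phi_1 gamma(1) + phi_2 gamma(0)
From (E1): gamma(1) = A gamma(0) + B with
  A = phi_1 / (1 - phi_2) = 0.155 / 0.911 = 0.170143,   B = c_1 / (1 - phi_2) = 0 / 0.911 = 0.
Insert (E2) into (E0): gamma(0) (1 - phi_2^2) = phi_1 (1 + phi_2) gamma(1) + c_0.
  phi_1 (1 + phi_2) = (0.155)(1.089) = 0.168795,   1 - phi_2^2 = 0.992079.
Replace gamma(1) by A gamma(0) + B and collect gamma(0):
  gamma(0) [0.992079 - (0.168795)(0.170143)] = c_0 = 3
  gamma(0) * 0.96336 = 3
  gamma(0) = 3 / 0.96336 = 3.114101.
  gamma(1) = A gamma(0) = (0.170143)(3.114101) = 0.529842.
Therefore gamma(1) = 0.5298 (to 4 decimal places).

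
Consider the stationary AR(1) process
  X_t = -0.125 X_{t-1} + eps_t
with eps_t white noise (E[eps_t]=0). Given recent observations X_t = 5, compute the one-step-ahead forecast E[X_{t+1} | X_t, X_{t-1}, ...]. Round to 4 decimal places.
E[X_{t+1} \mid \mathcal F_t] = -0.6250

For an AR(p) model X_t = c + sum_i phi_i X_{t-i} + eps_t, the
one-step-ahead conditional mean is
  E[X_{t+1} | X_t, ...] = c + sum_i phi_i X_{t+1-i}.
Substitute known values:
  E[X_{t+1} | ...] = (-0.125) * (5)
                   = -0.6250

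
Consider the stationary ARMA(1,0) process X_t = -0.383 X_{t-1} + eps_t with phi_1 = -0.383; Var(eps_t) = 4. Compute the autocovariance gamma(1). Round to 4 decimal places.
\gamma(1) = -1.7954

Multiply the model equation by X_{t-k} and take expectations. With theta_0 = psi_0 = 1 and psi_j the MA(infinity) weights, this gives
  gamma(k) - sum_i phi_i gamma(k-i) = c_k,
  c_k = sigma^2 * sum_{j=k..q} theta_j psi_{j-k}   (c_k = 0 for k > q),
using gamma(-m) = gamma(m).
Pure AR (q = 0): c_0 = sigma^2 = 4, c_k = 0 for k >= 1.
Equations for k = 0 and k = 1 (AR order 1):
  gamma(0) = phi_1 gamma(1) + c_0
  gamma(1) = phi_1 gamma(0) + c_1
Substituting the second into the first: gamma(0) (1 - phi_1^2) = c_0 + phi_1 c_1, so
  gamma(0) = c_0 / (1 - phi_1^2) = 4 / (1 - (-0.383)^2) = 4 / 0.853311 = 4.687623.
  gamma(1) = phi_1 gamma(0) = (-0.383)(4.687623) = -1.795359.
Therefore gamma(1) = -1.7954 (to 4 decimal places).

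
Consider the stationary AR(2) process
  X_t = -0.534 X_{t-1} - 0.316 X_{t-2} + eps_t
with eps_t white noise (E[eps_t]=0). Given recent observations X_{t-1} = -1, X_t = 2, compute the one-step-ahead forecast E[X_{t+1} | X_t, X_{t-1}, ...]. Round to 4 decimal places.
E[X_{t+1} \mid \mathcal F_t] = -0.7520

For an AR(p) model X_t = c + sum_i phi_i X_{t-i} + eps_t, the
one-step-ahead conditional mean is
  E[X_{t+1} | X_t, ...] = c + sum_i phi_i X_{t+1-i}.
Substitute known values:
  E[X_{t+1} | ...] = (-0.534) * (2) + (-0.316) * (-1)
                   = -0.7520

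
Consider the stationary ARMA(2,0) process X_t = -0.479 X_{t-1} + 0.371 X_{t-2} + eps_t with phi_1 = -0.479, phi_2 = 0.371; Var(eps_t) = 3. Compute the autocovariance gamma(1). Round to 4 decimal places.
\gamma(1) = -6.3065

Multiply the model equation by X_{t-k} and take expectations. With theta_0 = psi_0 = 1 and psi_j the MA(infinity) weights, this gives
  gamma(k) - sum_i phi_i gamma(k-i) = c_k,
  c_k = sigma^2 * sum_{j=k..q} theta_j psi_{j-k}   (c_k = 0 for k > q),
using gamma(-m) = gamma(m).
Pure AR (q = 0): c_0 = sigma^2 = 3, c_k = 0 for k >= 1.
Equations for k = 0, 1, 2 (AR order 2, c_2 = 0):
  (E0) gamma(0) = phi_1 gamma(1) + phi_2 gamma(2) + c_0
  (E1) gamma(1) = phi_1 gamma(0) + phi_2 gamma(1) + c_1
  (E2) gamma(2) = phi_1 gamma(1) + phi_2 gamma(0)
From (E1): gamma(1) = A gamma(0) + B with
  A = phi_1 / (1 - phi_2) = -0.479 / 0.629 = -0.761526,   B = c_1 / (1 - phi_2) = 0 / 0.629 = 0.
Insert (E2) into (E0): gamma(0) (1 - phi_2^2) = phi_1 (1 + phi_2) gamma(1) + c_0.
  phi_1 (1 + phi_2) = (-0.479)(1.371) = -0.656709,   1 - phi_2^2 = 0.862359.
Replace gamma(1) by A gamma(0) + B and collect gamma(0):
  gamma(0) [0.862359 - (-0.656709)(-0.761526)] = c_0 = 3
  gamma(0) * 0.362258 = 3
  gamma(0) = 3 / 0.362258 = 8.281394.
  gamma(1) = A gamma(0) = (-0.761526)(8.281394) = -6.306498.
Therefore gamma(1) = -6.3065 (to 4 decimal places).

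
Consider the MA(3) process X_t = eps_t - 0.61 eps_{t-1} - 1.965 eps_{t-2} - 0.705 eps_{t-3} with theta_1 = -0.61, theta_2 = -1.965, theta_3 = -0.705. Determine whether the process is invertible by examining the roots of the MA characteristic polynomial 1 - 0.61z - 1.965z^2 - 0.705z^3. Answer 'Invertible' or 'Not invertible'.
\text{Not invertible}

The MA(q) characteristic polynomial is P(z) = 1 - 0.61z - 1.965z^2 - 0.705z^3.
Invertibility requires all roots to lie outside the unit circle, i.e. |z| > 1 for every root.
Degree 3: look for a simple real root z0 first, then factor out (1 - z/z0) and solve the remaining quadratic.
Testing z0 = -2: P(-2) = 1 + (-0.61)(-2) + (-1.965)(-2)^2 + (-0.705)(-2)^3
  = 1 + (1.22) + (-7.86) + (5.64) = 0.  So z_0 = -2 is a root, |z_0| = 2.
Divide out the factor (1 + 0.5 z) = (1 - z/z0) (since 1/z0 = -0.5):
  P(z) = (1 + 0.5 z)(1 + (-1.11) z + (-1.41) z^2)
  [check: z-coef -1.11 - (-0.5) = -0.61; z^2-coef -1.41 - (-0.5)(-1.11) = -1.965; z^3-coef -(-0.5)(-1.41) = -0.705.]
Remaining roots from the quadratic factor 1 + (-1.11) z + (-1.41) z^2:
  Set 1 + (-1.11) z + (-1.41) z^2 = 0, i.e. a z^2 + b z + c = 0 with a = -1.41, b = -1.11, c = 1.
  Discriminant D = b^2 - 4ac = (-1.11)^2 - 4*(-1.41)*1 = 1.2321 - (-5.64) = 6.8721.
  D >= 0, so the roots are real: z = (-b +/- sqrt(D)) / (2a) = (1.11 +/- 2.621469) / (-2.82).
    z_1 = (1.11 + 2.621469) / (-2.82) = -1.3232,   |z_1| = 1.3232.
    z_2 = (1.11 - 2.621469) / (-2.82) = 0.536,   |z_2| = 0.536.
Moduli of all roots: 2.0000, 1.3232, 0.5360.
All moduli strictly greater than 1? No.
Verdict: Not invertible.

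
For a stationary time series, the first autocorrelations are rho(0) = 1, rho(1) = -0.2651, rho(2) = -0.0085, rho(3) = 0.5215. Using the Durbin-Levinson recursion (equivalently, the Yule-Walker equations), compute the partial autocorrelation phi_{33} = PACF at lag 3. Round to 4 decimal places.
\phi_{33} = 0.5380

The PACF at lag k is phi_{kk}, the last component of the solution
to the Yule-Walker system G_k phi = r_k where
  (G_k)_{ij} = rho(|i - j|), (r_k)_i = rho(i), i,j = 1..k.
Equivalently, Durbin-Levinson gives phi_{kk} iteratively:
  phi_{11} = rho(1)
  phi_{kk} = [rho(k) - sum_{j=1..k-1} phi_{k-1,j} rho(k-j)]
            / [1 - sum_{j=1..k-1} phi_{k-1,j} rho(j)],
  phi_{k,j} = phi_{k-1,j} - phi_{kk} phi_{k-1,k-j},  j = 1..k-1.
Step k = 1:
  phi_11 = rho(1) = -0.2651.
Step k = 2:
  phi_22 = [rho(2) - phi_11 rho(1)] / [1 - phi_11 rho(1)] = [-0.0085 - (-0.2651)(-0.2651)] / [1 - (-0.2651)(-0.2651)]
         = -0.07877801 / 0.92972199 = -0.084733.
  Update: phi_21 = phi_11 - phi_22 phi_11 = -0.2651 - (-0.084733)(-0.2651) = -0.287563.
Step k = 3:
  phi_33 = [rho(3) - phi_21 rho(2) - phi_22 rho(1)] / [1 - phi_21 rho(1) - phi_22 rho(2)]
    numerator   = 0.5215 - (-0.287563)(-0.0085) - (-0.084733)(-0.2651) = 0.49659303
    denominator = 1 - (-0.287563)(-0.2651) - (-0.084733)(-0.0085) = 0.9230469
  phi_33 = 0.49659303 / 0.9230469 = 0.538.
Therefore phi_{33} = 0.5380.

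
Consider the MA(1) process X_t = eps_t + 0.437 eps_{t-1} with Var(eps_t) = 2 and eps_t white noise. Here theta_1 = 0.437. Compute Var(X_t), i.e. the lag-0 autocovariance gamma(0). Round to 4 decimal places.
\gamma(0) = 2.3819

For an MA(q) process X_t = eps_t + sum_i theta_i eps_{t-i} with
Var(eps_t) = sigma^2, the variance is
  gamma(0) = sigma^2 * (1 + sum_i theta_i^2).
  sum_i theta_i^2 = (0.437)^2 = 0.190969.
  gamma(0) = 2 * (1 + 0.190969) = 2 * 1.190969 = 2.381938, which rounds to 2.3819.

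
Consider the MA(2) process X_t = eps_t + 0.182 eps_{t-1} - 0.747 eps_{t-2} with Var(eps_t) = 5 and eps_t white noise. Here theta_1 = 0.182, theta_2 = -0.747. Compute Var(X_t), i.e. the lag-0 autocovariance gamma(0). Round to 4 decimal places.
\gamma(0) = 7.9557

For an MA(q) process X_t = eps_t + sum_i theta_i eps_{t-i} with
Var(eps_t) = sigma^2, the variance is
  gamma(0) = sigma^2 * (1 + sum_i theta_i^2).
  sum_i theta_i^2 = (0.182)^2 + (-0.747)^2 = 0.033124 + 0.558009 = 0.591133.
  gamma(0) = 5 * (1 + 0.591133) = 5 * 1.591133 = 7.955665, which rounds to 7.9557.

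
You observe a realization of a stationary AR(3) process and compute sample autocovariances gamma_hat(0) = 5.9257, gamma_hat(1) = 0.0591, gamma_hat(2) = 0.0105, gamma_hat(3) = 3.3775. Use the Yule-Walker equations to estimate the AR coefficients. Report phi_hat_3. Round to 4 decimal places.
\hat\phi_{3} = 0.5700

The Yule-Walker equations for an AR(p) process read, in matrix form,
  Gamma_p phi = r_p,   with   (Gamma_p)_{ij} = gamma(|i - j|),
                       (r_p)_i = gamma(i),   i,j = 1..p.
Substitute the sample gammas (Toeplitz matrix and right-hand side of size 3):
  Gamma_p = [[5.9257, 0.0591, 0.0105], [0.0591, 5.9257, 0.0591], [0.0105, 0.0591, 5.9257]]
  r_p     = [0.0591, 0.0105, 3.3775]
Written out (R1..R3):
  (R1) 5.9257 phi_1 + 0.0591 phi_2 + 0.0105 phi_3 = 0.0591
  (R2) 0.0591 phi_1 + 5.9257 phi_2 + 0.0591 phi_3 = 0.0105
  (R3) 0.0105 phi_1 + 0.0591 phi_2 + 5.9257 phi_3 = 3.3775
Gaussian elimination:
  R2 <- R2 - (0.0591/5.9257) R1 = R2 - (0.009974) R1:  5.925111 phi_2 + 0.058995 phi_3 = 0.009911
  R3 <- R3 - (0.0105/5.9257) R1 = R3 - (0.001772) R1:  0.058995 phi_2 + 5.925681 phi_3 = 3.377395
  R3 <- R3 - (0.058995/5.925111) R2 = R3 - (0.009957) R2:  5.925094 phi_3 = 3.377297
Back-substitution:
  phi_hat_3 = 3.377297 / 5.925094 = 0.569999
  phi_hat_2 = (0.009911 - (0.058995)(0.569999)) / 5.925111 = -0.004003
  phi_hat_1 = (0.0591 - (0.0591)(-0.004003) - (0.0105)(0.569999)) / 5.9257 = 0.009003
So phi_hat = [0.0090, -0.0040, 0.5700].
Therefore phi_hat_3 = 0.5700.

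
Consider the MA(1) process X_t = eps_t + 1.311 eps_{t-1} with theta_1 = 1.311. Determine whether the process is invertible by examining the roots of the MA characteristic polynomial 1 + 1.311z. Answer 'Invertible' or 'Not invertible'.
\text{Not invertible}

The MA(q) characteristic polynomial is P(z) = 1 + 1.311z.
Invertibility requires all roots to lie outside the unit circle, i.e. |z| > 1 for every root.
This is linear in z: 1 + (1.311) z = 0  =>  z = -1/(1.311) = -0.762777,  |z| = 0.762777.
Moduli of all roots: 0.7628.
All moduli strictly greater than 1? No.
Verdict: Not invertible.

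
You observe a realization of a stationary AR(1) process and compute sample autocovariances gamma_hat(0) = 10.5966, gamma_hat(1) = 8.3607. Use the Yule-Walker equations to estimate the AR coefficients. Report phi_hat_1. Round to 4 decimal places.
\hat\phi_{1} = 0.7890

The Yule-Walker equations for an AR(p) process read, in matrix form,
  Gamma_p phi = r_p,   with   (Gamma_p)_{ij} = gamma(|i - j|),
                       (r_p)_i = gamma(i),   i,j = 1..p.
Substitute the sample gammas (Toeplitz matrix and right-hand side of size 1):
  Gamma_p = [[10.5966]]
  r_p     = [8.3607]
With p = 1 this is the single equation gamma(0) phi_1 = gamma(1):
  phi_hat_1 = gamma(1) / gamma(0) = 8.3607 / 10.5966 = 0.7890.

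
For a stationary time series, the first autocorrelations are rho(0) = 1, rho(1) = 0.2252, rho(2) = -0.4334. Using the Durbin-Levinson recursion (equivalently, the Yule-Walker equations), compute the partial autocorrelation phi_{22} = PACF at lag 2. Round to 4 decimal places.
\phi_{22} = -0.5100

The PACF at lag k is phi_{kk}, the last component of the solution
to the Yule-Walker system G_k phi = r_k where
  (G_k)_{ij} = rho(|i - j|), (r_k)_i = rho(i), i,j = 1..k.
Equivalently, Durbin-Levinson gives phi_{kk} iteratively:
  phi_{11} = rho(1)
  phi_{kk} = [rho(k) - sum_{j=1..k-1} phi_{k-1,j} rho(k-j)]
            / [1 - sum_{j=1..k-1} phi_{k-1,j} rho(j)],
  phi_{k,j} = phi_{k-1,j} - phi_{kk} phi_{k-1,k-j},  j = 1..k-1.
Step k = 1:
  phi_11 = rho(1) = 0.2252.
Step k = 2:
  phi_22 = [rho(2) - phi_11 rho(1)] / [1 - phi_11 rho(1)] = [-0.4334 - (0.2252)(0.2252)] / [1 - (0.2252)(0.2252)]
         = -0.48411504 / 0.94928496 = -0.51.
Therefore phi_{22} = -0.5100.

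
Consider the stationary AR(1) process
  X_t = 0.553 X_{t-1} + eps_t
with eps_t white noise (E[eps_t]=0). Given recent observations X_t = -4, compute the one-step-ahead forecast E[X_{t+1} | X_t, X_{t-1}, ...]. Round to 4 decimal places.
E[X_{t+1} \mid \mathcal F_t] = -2.2120

For an AR(p) model X_t = c + sum_i phi_i X_{t-i} + eps_t, the
one-step-ahead conditional mean is
  E[X_{t+1} | X_t, ...] = c + sum_i phi_i X_{t+1-i}.
Substitute known values:
  E[X_{t+1} | ...] = (0.553) * (-4)
                   = -2.2120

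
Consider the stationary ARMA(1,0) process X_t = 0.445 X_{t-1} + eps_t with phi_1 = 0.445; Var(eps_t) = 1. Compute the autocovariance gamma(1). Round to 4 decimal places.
\gamma(1) = 0.5549

Multiply the model equation by X_{t-k} and take expectations. With theta_0 = psi_0 = 1 and psi_j the MA(infinity) weights, this gives
  gamma(k) - sum_i phi_i gamma(k-i) = c_k,
  c_k = sigma^2 * sum_{j=k..q} theta_j psi_{j-k}   (c_k = 0 for k > q),
using gamma(-m) = gamma(m).
Pure AR (q = 0): c_0 = sigma^2 = 1, c_k = 0 for k >= 1.
Equations for k = 0 and k = 1 (AR order 1):
  gamma(0) = phi_1 gamma(1) + c_0
  gamma(1) = phi_1 gamma(0) + c_1
Substituting the second into the first: gamma(0) (1 - phi_1^2) = c_0 + phi_1 c_1, so
  gamma(0) = c_0 / (1 - phi_1^2) = 1 / (1 - (0.445)^2) = 1 / 0.801975 = 1.246922.
  gamma(1) = phi_1 gamma(0) = (0.445)(1.246922) = 0.55488.
Therefore gamma(1) = 0.5549 (to 4 decimal places).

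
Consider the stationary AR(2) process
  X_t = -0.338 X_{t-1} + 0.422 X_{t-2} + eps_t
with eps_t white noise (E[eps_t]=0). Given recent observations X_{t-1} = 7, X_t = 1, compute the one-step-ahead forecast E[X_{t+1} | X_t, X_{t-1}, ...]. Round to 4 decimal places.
E[X_{t+1} \mid \mathcal F_t] = 2.6160

For an AR(p) model X_t = c + sum_i phi_i X_{t-i} + eps_t, the
one-step-ahead conditional mean is
  E[X_{t+1} | X_t, ...] = c + sum_i phi_i X_{t+1-i}.
Substitute known values:
  E[X_{t+1} | ...] = (-0.338) * (1) + (0.422) * (7)
                   = 2.6160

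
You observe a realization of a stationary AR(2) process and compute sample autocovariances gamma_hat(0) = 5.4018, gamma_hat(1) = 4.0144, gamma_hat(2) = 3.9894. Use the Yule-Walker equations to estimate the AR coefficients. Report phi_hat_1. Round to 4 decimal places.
\hat\phi_{1} = 0.4340

The Yule-Walker equations for an AR(p) process read, in matrix form,
  Gamma_p phi = r_p,   with   (Gamma_p)_{ij} = gamma(|i - j|),
                       (r_p)_i = gamma(i),   i,j = 1..p.
Substitute the sample gammas (Toeplitz matrix and right-hand side of size 2):
  Gamma_p = [[5.4018, 4.0144], [4.0144, 5.4018]]
  r_p     = [4.0144, 3.9894]
Written out:
  5.4018 phi_1 + 4.0144 phi_2 = 4.0144
  4.0144 phi_1 + 5.4018 phi_2 = 3.9894
Solve by Cramer's rule:
  det = gamma(0)^2 - gamma(1)^2 = (5.4018)^2 - (4.0144)^2 = 29.17944324 - 16.11540736 = 13.06403588
  phi_hat_1 = [gamma(1) gamma(0) - gamma(1) gamma(2)] / det = [(4.0144)(5.4018) - (4.0144)(3.9894)] / 13.06403588 = 5.66993856 / 13.06403588 = 0.434
  phi_hat_2 = [gamma(0) gamma(2) - gamma(1)^2] / det = [(5.4018)(3.9894) - (4.0144)^2] / 13.06403588 = 5.43453356 / 13.06403588 = 0.416
So phi_hat = [0.4340, 0.4160].
Therefore phi_hat_1 = 0.4340.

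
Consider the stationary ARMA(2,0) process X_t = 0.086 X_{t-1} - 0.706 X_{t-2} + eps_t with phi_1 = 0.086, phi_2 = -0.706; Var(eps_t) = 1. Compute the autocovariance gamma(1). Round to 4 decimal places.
\gamma(1) = 0.1008

Multiply the model equation by X_{t-k} and take expectations. With theta_0 = psi_0 = 1 and psi_j the MA(infinity) weights, this gives
  gamma(k) - sum_i phi_i gamma(k-i) = c_k,
  c_k = sigma^2 * sum_{j=k..q} theta_j psi_{j-k}   (c_k = 0 for k > q),
using gamma(-m) = gamma(m).
Pure AR (q = 0): c_0 = sigma^2 = 1, c_k = 0 for k >= 1.
Equations for k = 0, 1, 2 (AR order 2, c_2 = 0):
  (E0) gamma(0) = phi_1 gamma(1) + phi_2 gamma(2) + c_0
  (E1) gamma(1) = phi_1 gamma(0) + phi_2 gamma(1) + c_1
  (E2) gamma(2) = phi_1 gamma(1) + phi_2 gamma(0)
From (E1): gamma(1) = A gamma(0) + B with
  A = phi_1 / (1 - phi_2) = 0.086 / 1.706 = 0.05041,   B = c_1 / (1 - phi_2) = 0 / 1.706 = 0.
Insert (E2) into (E0): gamma(0) (1 - phi_2^2) = phi_1 (1 + phi_2) gamma(1) + c_0.
  phi_1 (1 + phi_2) = (0.086)(0.294) = 0.025284,   1 - phi_2^2 = 0.501564.
Replace gamma(1) by A gamma(0) + B and collect gamma(0):
  gamma(0) [0.501564 - (0.025284)(0.05041)] = c_0 = 1
  gamma(0) * 0.500289 = 1
  gamma(0) = 1 / 0.500289 = 1.998843.
  gamma(1) = A gamma(0) = (0.05041)(1.998843) = 0.100762.
Therefore gamma(1) = 0.1008 (to 4 decimal places).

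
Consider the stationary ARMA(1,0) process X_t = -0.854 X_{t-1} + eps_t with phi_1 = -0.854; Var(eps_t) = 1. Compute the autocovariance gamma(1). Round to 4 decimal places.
\gamma(1) = -3.1550

Multiply the model equation by X_{t-k} and take expectations. With theta_0 = psi_0 = 1 and psi_j the MA(infinity) weights, this gives
  gamma(k) - sum_i phi_i gamma(k-i) = c_k,
  c_k = sigma^2 * sum_{j=k..q} theta_j psi_{j-k}   (c_k = 0 for k > q),
using gamma(-m) = gamma(m).
Pure AR (q = 0): c_0 = sigma^2 = 1, c_k = 0 for k >= 1.
Equations for k = 0 and k = 1 (AR order 1):
  gamma(0) = phi_1 gamma(1) + c_0
  gamma(1) = phi_1 gamma(0) + c_1
Substituting the second into the first: gamma(0) (1 - phi_1^2) = c_0 + phi_1 c_1, so
  gamma(0) = c_0 / (1 - phi_1^2) = 1 / (1 - (-0.854)^2) = 1 / 0.270684 = 3.694345.
  gamma(1) = phi_1 gamma(0) = (-0.854)(3.694345) = -3.15497.
Therefore gamma(1) = -3.1550 (to 4 decimal places).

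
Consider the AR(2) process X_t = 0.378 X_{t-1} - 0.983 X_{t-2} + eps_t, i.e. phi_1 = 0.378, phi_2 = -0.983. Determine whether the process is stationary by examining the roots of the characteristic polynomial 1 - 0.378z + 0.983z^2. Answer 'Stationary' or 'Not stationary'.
\text{Stationary}

The AR(p) characteristic polynomial is P(z) = 1 - 0.378z + 0.983z^2.
Stationarity requires all roots to lie outside the unit circle, i.e. |z| > 1 for every root.
Set 1 + (-0.378) z + (0.983) z^2 = 0, i.e. a z^2 + b z + c = 0 with a = 0.983, b = -0.378, c = 1.
Discriminant D = b^2 - 4ac = (-0.378)^2 - 4*(0.983)*1 = 0.142884 - (3.932) = -3.789116.
D < 0, so the roots are the complex-conjugate pair z = (-b +/- i sqrt(-D)) / (2a) = 0.1923 +/- 0.9901i.
For a conjugate pair |z|^2 = z * conj(z) = (product of roots) = c/a = 1/(0.983) = 1.017294, so |z| = sqrt(1.017294) = 1.0086 for both roots.
Moduli of all roots: 1.0086, 1.0086.
All moduli strictly greater than 1? Yes.
Verdict: Stationary.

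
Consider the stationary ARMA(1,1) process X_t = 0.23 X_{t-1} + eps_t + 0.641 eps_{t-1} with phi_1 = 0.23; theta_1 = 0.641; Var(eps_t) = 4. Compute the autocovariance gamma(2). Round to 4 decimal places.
\gamma(2) = 0.9708

Multiply the model equation by X_{t-k} and take expectations. With theta_0 = psi_0 = 1 and psi_j the MA(infinity) weights, this gives
  gamma(k) - sum_i phi_i gamma(k-i) = c_k,
  c_k = sigma^2 * sum_{j=k..q} theta_j psi_{j-k}   (c_k = 0 for k > q),
using gamma(-m) = gamma(m).
psi-weights needed (psi_j = theta_j + sum_i phi_i psi_{j-i}):
  psi_1 = theta_1 + phi_1 = 0.641 + (0.23) = 0.871
Right-hand sides:
  c_0 = sigma^2 (1 + theta_1 psi_1) = 4 * (1 + (0.641)(0.871)) = 4 * 1.558311 = 6.233244
  c_1 = sigma^2 theta_1 = 4 * (0.641) = 2.564
  c_2 = 0
Equations for k = 0 and k = 1 (AR order 1):
  gamma(0) = phi_1 gamma(1) + c_0
  gamma(1) = phi_1 gamma(0) + c_1
Substituting the second into the first: gamma(0) (1 - phi_1^2) = c_0 + phi_1 c_1, so
  gamma(0) = (c_0 + phi_1 c_1) / (1 - phi_1^2) = (6.233244 + (0.23)(2.564)) / (1 - (0.23)^2) = 6.822964 / 0.9471 = 7.204059.
  gamma(1) = phi_1 gamma(0) + c_1 = (0.23)(7.204059) + (2.564) = 4.220934.
For k = 2 (> q): gamma(2) = phi_1 gamma(1) = (0.23)(4.220934) = 0.970815.
Therefore gamma(2) = 0.9708 (to 4 decimal places).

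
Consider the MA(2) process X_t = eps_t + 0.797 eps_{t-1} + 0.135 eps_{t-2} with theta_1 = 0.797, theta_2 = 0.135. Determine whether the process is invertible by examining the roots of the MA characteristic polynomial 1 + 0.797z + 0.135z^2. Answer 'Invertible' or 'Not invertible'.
\text{Invertible}

The MA(q) characteristic polynomial is P(z) = 1 + 0.797z + 0.135z^2.
Invertibility requires all roots to lie outside the unit circle, i.e. |z| > 1 for every root.
Set 1 + (0.797) z + (0.135) z^2 = 0, i.e. a z^2 + b z + c = 0 with a = 0.135, b = 0.797, c = 1.
Discriminant D = b^2 - 4ac = (0.797)^2 - 4*(0.135)*1 = 0.635209 - (0.54) = 0.095209.
D >= 0, so the roots are real: z = (-b +/- sqrt(D)) / (2a) = (-0.797 +/- 0.30856) / (0.27).
  z_1 = (-0.797 + 0.30856) / (0.27) = -1.809,   |z_1| = 1.809.
  z_2 = (-0.797 - 0.30856) / (0.27) = -4.0947,   |z_2| = 4.0947.
Moduli of all roots: 1.8090, 4.0947.
All moduli strictly greater than 1? Yes.
Verdict: Invertible.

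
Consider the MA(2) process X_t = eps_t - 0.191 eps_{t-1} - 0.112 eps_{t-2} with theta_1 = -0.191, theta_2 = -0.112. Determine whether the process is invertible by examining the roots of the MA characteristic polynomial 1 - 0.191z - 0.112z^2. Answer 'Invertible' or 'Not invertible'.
\text{Invertible}

The MA(q) characteristic polynomial is P(z) = 1 - 0.191z - 0.112z^2.
Invertibility requires all roots to lie outside the unit circle, i.e. |z| > 1 for every root.
Set 1 + (-0.191) z + (-0.112) z^2 = 0, i.e. a z^2 + b z + c = 0 with a = -0.112, b = -0.191, c = 1.
Discriminant D = b^2 - 4ac = (-0.191)^2 - 4*(-0.112)*1 = 0.036481 - (-0.448) = 0.484481.
D >= 0, so the roots are real: z = (-b +/- sqrt(D)) / (2a) = (0.191 +/- 0.696047) / (-0.224).
  z_1 = (0.191 + 0.696047) / (-0.224) = -3.96,   |z_1| = 3.96.
  z_2 = (0.191 - 0.696047) / (-0.224) = 2.2547,   |z_2| = 2.2547.
Moduli of all roots: 3.9600, 2.2547.
All moduli strictly greater than 1? Yes.
Verdict: Invertible.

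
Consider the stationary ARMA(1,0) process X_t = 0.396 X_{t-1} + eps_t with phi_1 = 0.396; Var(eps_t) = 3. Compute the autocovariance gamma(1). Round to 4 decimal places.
\gamma(1) = 1.4089

Multiply the model equation by X_{t-k} and take expectations. With theta_0 = psi_0 = 1 and psi_j the MA(infinity) weights, this gives
  gamma(k) - sum_i phi_i gamma(k-i) = c_k,
  c_k = sigma^2 * sum_{j=k..q} theta_j psi_{j-k}   (c_k = 0 for k > q),
using gamma(-m) = gamma(m).
Pure AR (q = 0): c_0 = sigma^2 = 3, c_k = 0 for k >= 1.
Equations for k = 0 and k = 1 (AR order 1):
  gamma(0) = phi_1 gamma(1) + c_0
  gamma(1) = phi_1 gamma(0) + c_1
Substituting the second into the first: gamma(0) (1 - phi_1^2) = c_0 + phi_1 c_1, so
  gamma(0) = c_0 / (1 - phi_1^2) = 3 / (1 - (0.396)^2) = 3 / 0.843184 = 3.557942.
  gamma(1) = phi_1 gamma(0) = (0.396)(3.557942) = 1.408945.
Therefore gamma(1) = 1.4089 (to 4 decimal places).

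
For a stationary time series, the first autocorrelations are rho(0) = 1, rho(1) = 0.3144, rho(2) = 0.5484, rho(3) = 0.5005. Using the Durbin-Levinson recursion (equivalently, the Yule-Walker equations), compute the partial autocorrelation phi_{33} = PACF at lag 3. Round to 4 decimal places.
\phi_{33} = 0.3801

The PACF at lag k is phi_{kk}, the last component of the solution
to the Yule-Walker system G_k phi = r_k where
  (G_k)_{ij} = rho(|i - j|), (r_k)_i = rho(i), i,j = 1..k.
Equivalently, Durbin-Levinson gives phi_{kk} iteratively:
  phi_{11} = rho(1)
  phi_{kk} = [rho(k) - sum_{j=1..k-1} phi_{k-1,j} rho(k-j)]
            / [1 - sum_{j=1..k-1} phi_{k-1,j} rho(j)],
  phi_{k,j} = phi_{k-1,j} - phi_{kk} phi_{k-1,k-j},  j = 1..k-1.
Step k = 1:
  phi_11 = rho(1) = 0.3144.
Step k = 2:
  phi_22 = [rho(2) - phi_11 rho(1)] / [1 - phi_11 rho(1)] = [0.5484 - (0.3144)(0.3144)] / [1 - (0.3144)(0.3144)]
         = 0.44955264 / 0.90115264 = 0.498864.
  Update: phi_21 = phi_11 - phi_22 phi_11 = 0.3144 - (0.498864)(0.3144) = 0.157557.
Step k = 3:
  phi_33 = [rho(3) - phi_21 rho(2) - phi_22 rho(1)] / [1 - phi_21 rho(1) - phi_22 rho(2)]
    numerator   = 0.5005 - (0.157557)(0.5484) - (0.498864)(0.3144) = 0.25725281
    denominator = 1 - (0.157557)(0.3144) - (0.498864)(0.5484) = 0.676887
  phi_33 = 0.25725281 / 0.676887 = 0.3801.
Therefore phi_{33} = 0.3801.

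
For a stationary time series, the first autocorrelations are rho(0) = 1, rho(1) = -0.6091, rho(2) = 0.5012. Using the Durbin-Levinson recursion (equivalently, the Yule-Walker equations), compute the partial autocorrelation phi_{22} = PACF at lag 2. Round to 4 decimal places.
\phi_{22} = 0.2070

The PACF at lag k is phi_{kk}, the last component of the solution
to the Yule-Walker system G_k phi = r_k where
  (G_k)_{ij} = rho(|i - j|), (r_k)_i = rho(i), i,j = 1..k.
Equivalently, Durbin-Levinson gives phi_{kk} iteratively:
  phi_{11} = rho(1)
  phi_{kk} = [rho(k) - sum_{j=1..k-1} phi_{k-1,j} rho(k-j)]
            / [1 - sum_{j=1..k-1} phi_{k-1,j} rho(j)],
  phi_{k,j} = phi_{k-1,j} - phi_{kk} phi_{k-1,k-j},  j = 1..k-1.
Step k = 1:
  phi_11 = rho(1) = -0.6091.
Step k = 2:
  phi_22 = [rho(2) - phi_11 rho(1)] / [1 - phi_11 rho(1)] = [0.5012 - (-0.6091)(-0.6091)] / [1 - (-0.6091)(-0.6091)]
         = 0.13019719 / 0.62899719 = 0.207.
Therefore phi_{22} = 0.2070.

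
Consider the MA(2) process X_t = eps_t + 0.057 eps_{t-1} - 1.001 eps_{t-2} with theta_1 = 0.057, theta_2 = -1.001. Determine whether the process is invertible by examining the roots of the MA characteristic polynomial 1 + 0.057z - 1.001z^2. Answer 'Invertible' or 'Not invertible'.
\text{Not invertible}

The MA(q) characteristic polynomial is P(z) = 1 + 0.057z - 1.001z^2.
Invertibility requires all roots to lie outside the unit circle, i.e. |z| > 1 for every root.
Set 1 + (0.057) z + (-1.001) z^2 = 0, i.e. a z^2 + b z + c = 0 with a = -1.001, b = 0.057, c = 1.
Discriminant D = b^2 - 4ac = (0.057)^2 - 4*(-1.001)*1 = 0.003249 - (-4.004) = 4.007249.
D >= 0, so the roots are real: z = (-b +/- sqrt(D)) / (2a) = (-0.057 +/- 2.001811) / (-2.002).
  z_1 = (-0.057 + 2.001811) / (-2.002) = -0.9714,   |z_1| = 0.9714.
  z_2 = (-0.057 - 2.001811) / (-2.002) = 1.0284,   |z_2| = 1.0284.
Moduli of all roots: 0.9714, 1.0284.
All moduli strictly greater than 1? No.
Verdict: Not invertible.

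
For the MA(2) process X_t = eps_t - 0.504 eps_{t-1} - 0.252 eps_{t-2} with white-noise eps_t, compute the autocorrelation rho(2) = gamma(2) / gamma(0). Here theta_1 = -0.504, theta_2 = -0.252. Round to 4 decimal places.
\rho(2) = -0.1913

For an MA(q) process with theta_0 = 1, the autocovariance is
  gamma(k) = sigma^2 * sum_{i=0..q-k} theta_i * theta_{i+k},
and rho(k) = gamma(k) / gamma(0). Sigma^2 cancels.
  numerator   = (1)*(-0.252) = -0.252.
  denominator = (1)^2 + (-0.504)^2 + (-0.252)^2 = 1.31752.
  rho(2) = -0.252 / 1.31752 = -0.1913.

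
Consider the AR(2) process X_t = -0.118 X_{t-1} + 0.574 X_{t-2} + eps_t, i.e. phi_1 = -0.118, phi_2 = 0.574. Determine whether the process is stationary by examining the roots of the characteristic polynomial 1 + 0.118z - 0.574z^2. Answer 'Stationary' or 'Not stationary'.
\text{Stationary}

The AR(p) characteristic polynomial is P(z) = 1 + 0.118z - 0.574z^2.
Stationarity requires all roots to lie outside the unit circle, i.e. |z| > 1 for every root.
Set 1 + (0.118) z + (-0.574) z^2 = 0, i.e. a z^2 + b z + c = 0 with a = -0.574, b = 0.118, c = 1.
Discriminant D = b^2 - 4ac = (0.118)^2 - 4*(-0.574)*1 = 0.013924 - (-2.296) = 2.309924.
D >= 0, so the roots are real: z = (-b +/- sqrt(D)) / (2a) = (-0.118 +/- 1.519843) / (-1.148).
  z_1 = (-0.118 + 1.519843) / (-1.148) = -1.2211,   |z_1| = 1.2211.
  z_2 = (-0.118 - 1.519843) / (-1.148) = 1.4267,   |z_2| = 1.4267.
Moduli of all roots: 1.2211, 1.4267.
All moduli strictly greater than 1? Yes.
Verdict: Stationary.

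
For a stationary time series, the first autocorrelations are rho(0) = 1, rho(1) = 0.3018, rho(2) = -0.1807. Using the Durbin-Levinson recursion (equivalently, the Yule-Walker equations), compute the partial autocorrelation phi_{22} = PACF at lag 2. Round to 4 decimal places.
\phi_{22} = -0.2990

The PACF at lag k is phi_{kk}, the last component of the solution
to the Yule-Walker system G_k phi = r_k where
  (G_k)_{ij} = rho(|i - j|), (r_k)_i = rho(i), i,j = 1..k.
Equivalently, Durbin-Levinson gives phi_{kk} iteratively:
  phi_{11} = rho(1)
  phi_{kk} = [rho(k) - sum_{j=1..k-1} phi_{k-1,j} rho(k-j)]
            / [1 - sum_{j=1..k-1} phi_{k-1,j} rho(j)],
  phi_{k,j} = phi_{k-1,j} - phi_{kk} phi_{k-1,k-j},  j = 1..k-1.
Step k = 1:
  phi_11 = rho(1) = 0.3018.
Step k = 2:
  phi_22 = [rho(2) - phi_11 rho(1)] / [1 - phi_11 rho(1)] = [-0.1807 - (0.3018)(0.3018)] / [1 - (0.3018)(0.3018)]
         = -0.27178324 / 0.90891676 = -0.299.
Therefore phi_{22} = -0.2990.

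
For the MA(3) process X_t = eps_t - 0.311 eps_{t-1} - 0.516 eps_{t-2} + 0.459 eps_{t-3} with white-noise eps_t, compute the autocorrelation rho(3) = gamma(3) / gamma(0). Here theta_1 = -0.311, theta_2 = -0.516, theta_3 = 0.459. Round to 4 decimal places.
\rho(3) = 0.2917

For an MA(q) process with theta_0 = 1, the autocovariance is
  gamma(k) = sigma^2 * sum_{i=0..q-k} theta_i * theta_{i+k},
and rho(k) = gamma(k) / gamma(0). Sigma^2 cancels.
  numerator   = (1)*(0.459) = 0.459.
  denominator = (1)^2 + (-0.311)^2 + (-0.516)^2 + (0.459)^2 = 1.573658.
  rho(3) = 0.459 / 1.573658 = 0.2917.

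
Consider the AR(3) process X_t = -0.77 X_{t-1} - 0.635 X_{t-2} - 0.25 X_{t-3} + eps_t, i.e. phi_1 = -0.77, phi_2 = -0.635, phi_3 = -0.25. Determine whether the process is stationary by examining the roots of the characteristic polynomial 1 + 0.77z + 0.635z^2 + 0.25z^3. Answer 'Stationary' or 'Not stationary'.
\text{Stationary}

The AR(p) characteristic polynomial is P(z) = 1 + 0.77z + 0.635z^2 + 0.25z^3.
Stationarity requires all roots to lie outside the unit circle, i.e. |z| > 1 for every root.
Degree 3: look for a simple real root z0 first, then factor out (1 - z/z0) and solve the remaining quadratic.
Testing z0 = -2: P(-2) = 1 + (0.77)(-2) + (0.635)(-2)^2 + (0.25)(-2)^3
  = 1 + (-1.54) + (2.54) + (-2) = 0.  So z_0 = -2 is a root, |z_0| = 2.
Divide out the factor (1 + 0.5 z) = (1 - z/z0) (since 1/z0 = -0.5):
  P(z) = (1 + 0.5 z)(1 + (0.27) z + (0.5) z^2)
  [check: z-coef 0.27 - (-0.5) = 0.77; z^2-coef 0.5 - (-0.5)(0.27) = 0.635; z^3-coef -(-0.5)(0.5) = 0.25.]
Remaining roots from the quadratic factor 1 + (0.27) z + (0.5) z^2:
  Set 1 + (0.27) z + (0.5) z^2 = 0, i.e. a z^2 + b z + c = 0 with a = 0.5, b = 0.27, c = 1.
  Discriminant D = b^2 - 4ac = (0.27)^2 - 4*(0.5)*1 = 0.0729 - (2) = -1.9271.
  D < 0, so the roots are the complex-conjugate pair z = (-b +/- i sqrt(-D)) / (2a) = -0.27 +/- 1.3882i.
  For a conjugate pair |z|^2 = z * conj(z) = (product of roots) = c/a = 1/(0.5) = 2, so |z| = sqrt(2) = 1.4142 for both roots.
Moduli of all roots: 2.0000, 1.4142, 1.4142.
All moduli strictly greater than 1? Yes.
Verdict: Stationary.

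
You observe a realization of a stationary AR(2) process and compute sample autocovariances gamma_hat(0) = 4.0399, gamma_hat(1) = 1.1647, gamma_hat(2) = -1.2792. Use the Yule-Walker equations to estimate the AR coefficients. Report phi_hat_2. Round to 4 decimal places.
\hat\phi_{2} = -0.4360

The Yule-Walker equations for an AR(p) process read, in matrix form,
  Gamma_p phi = r_p,   with   (Gamma_p)_{ij} = gamma(|i - j|),
                       (r_p)_i = gamma(i),   i,j = 1..p.
Substitute the sample gammas (Toeplitz matrix and right-hand side of size 2):
  Gamma_p = [[4.0399, 1.1647], [1.1647, 4.0399]]
  r_p     = [1.1647, -1.2792]
Written out:
  4.0399 phi_1 + 1.1647 phi_2 = 1.1647
  1.1647 phi_1 + 4.0399 phi_2 = -1.2792
Solve by Cramer's rule:
  det = gamma(0)^2 - gamma(1)^2 = (4.0399)^2 - (1.1647)^2 = 16.32079201 - 1.35652609 = 14.96426592
  phi_hat_1 = [gamma(1) gamma(0) - gamma(1) gamma(2)] / det = [(1.1647)(4.0399) - (1.1647)(-1.2792)] / 14.96426592 = 6.19515577 / 14.96426592 = 0.414
  phi_hat_2 = [gamma(0) gamma(2) - gamma(1)^2] / det = [(4.0399)(-1.2792) - (1.1647)^2] / 14.96426592 = -6.52436617 / 14.96426592 = -0.436
So phi_hat = [0.4140, -0.4360].
Therefore phi_hat_2 = -0.4360.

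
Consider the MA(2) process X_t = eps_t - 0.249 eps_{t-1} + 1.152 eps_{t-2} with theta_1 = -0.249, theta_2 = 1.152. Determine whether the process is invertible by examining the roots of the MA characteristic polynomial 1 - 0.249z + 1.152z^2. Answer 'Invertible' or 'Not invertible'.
\text{Not invertible}

The MA(q) characteristic polynomial is P(z) = 1 - 0.249z + 1.152z^2.
Invertibility requires all roots to lie outside the unit circle, i.e. |z| > 1 for every root.
Set 1 + (-0.249) z + (1.152) z^2 = 0, i.e. a z^2 + b z + c = 0 with a = 1.152, b = -0.249, c = 1.
Discriminant D = b^2 - 4ac = (-0.249)^2 - 4*(1.152)*1 = 0.062001 - (4.608) = -4.545999.
D < 0, so the roots are the complex-conjugate pair z = (-b +/- i sqrt(-D)) / (2a) = 0.1081 +/- 0.9254i.
For a conjugate pair |z|^2 = z * conj(z) = (product of roots) = c/a = 1/(1.152) = 0.868056, so |z| = sqrt(0.868056) = 0.9317 for both roots.
Moduli of all roots: 0.9317, 0.9317.
All moduli strictly greater than 1? No.
Verdict: Not invertible.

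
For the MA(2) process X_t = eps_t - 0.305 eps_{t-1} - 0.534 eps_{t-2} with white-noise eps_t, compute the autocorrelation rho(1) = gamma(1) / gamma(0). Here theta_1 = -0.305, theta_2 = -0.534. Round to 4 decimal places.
\rho(1) = -0.1031

For an MA(q) process with theta_0 = 1, the autocovariance is
  gamma(k) = sigma^2 * sum_{i=0..q-k} theta_i * theta_{i+k},
and rho(k) = gamma(k) / gamma(0). Sigma^2 cancels.
  numerator   = (1)*(-0.305) + (-0.305)*(-0.534) = -0.14213.
  denominator = (1)^2 + (-0.305)^2 + (-0.534)^2 = 1.378181.
  rho(1) = -0.14213 / 1.378181 = -0.1031.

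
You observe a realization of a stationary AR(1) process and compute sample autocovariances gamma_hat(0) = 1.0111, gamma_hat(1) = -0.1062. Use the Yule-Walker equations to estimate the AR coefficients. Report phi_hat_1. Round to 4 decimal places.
\hat\phi_{1} = -0.1050

The Yule-Walker equations for an AR(p) process read, in matrix form,
  Gamma_p phi = r_p,   with   (Gamma_p)_{ij} = gamma(|i - j|),
                       (r_p)_i = gamma(i),   i,j = 1..p.
Substitute the sample gammas (Toeplitz matrix and right-hand side of size 1):
  Gamma_p = [[1.0111]]
  r_p     = [-0.1062]
With p = 1 this is the single equation gamma(0) phi_1 = gamma(1):
  phi_hat_1 = gamma(1) / gamma(0) = -0.1062 / 1.0111 = -0.1050.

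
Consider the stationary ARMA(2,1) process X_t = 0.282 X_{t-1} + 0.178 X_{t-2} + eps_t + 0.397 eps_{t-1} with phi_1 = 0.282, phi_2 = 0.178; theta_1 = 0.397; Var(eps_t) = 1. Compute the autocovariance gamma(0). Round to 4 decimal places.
\gamma(0) = 1.6738

Multiply the model equation by X_{t-k} and take expectations. With theta_0 = psi_0 = 1 and psi_j the MA(infinity) weights, this gives
  gamma(k) - sum_i phi_i gamma(k-i) = c_k,
  c_k = sigma^2 * sum_{j=k..q} theta_j psi_{j-k}   (c_k = 0 for k > q),
using gamma(-m) = gamma(m).
psi-weights needed (psi_j = theta_j + sum_i phi_i psi_{j-i}):
  psi_1 = theta_1 + phi_1 = 0.397 + (0.282) = 0.679
Right-hand sides:
  c_0 = sigma^2 (1 + theta_1 psi_1) = 1 * (1 + (0.397)(0.679)) = 1 * 1.269563 = 1.269563
  c_1 = sigma^2 theta_1 = 1 * (0.397) = 0.397
  c_2 = 0
Equations for k = 0, 1, 2 (AR order 2, c_2 = 0):
  (E0) gamma(0) = phi_1 gamma(1) + phi_2 gamma(2) + c_0
  (E1) gamma(1) = phi_1 gamma(0) + phi_2 gamma(1) + c_1
  (E2) gamma(2) = phi_1 gamma(1) + phi_2 gamma(0)
From (E1): gamma(1) = A gamma(0) + B with
  A = phi_1 / (1 - phi_2) = 0.282 / 0.822 = 0.343066,   B = c_1 / (1 - phi_2) = 0.397 / 0.822 = 0.482968.
Insert (E2) into (E0): gamma(0) (1 - phi_2^2) = phi_1 (1 + phi_2) gamma(1) + c_0.
  phi_1 (1 + phi_2) = (0.282)(1.178) = 0.332196,   1 - phi_2^2 = 0.968316.
Replace gamma(1) by A gamma(0) + B and collect gamma(0):
  gamma(0) [0.968316 - (0.332196)(0.343066)] = (0.332196)(0.482968) + 1.269563
  gamma(0) * 0.854351 = 1.430003
  gamma(0) = 1.430003 / 0.854351 = 1.673789.
Therefore gamma(0) = 1.6738 (to 4 decimal places).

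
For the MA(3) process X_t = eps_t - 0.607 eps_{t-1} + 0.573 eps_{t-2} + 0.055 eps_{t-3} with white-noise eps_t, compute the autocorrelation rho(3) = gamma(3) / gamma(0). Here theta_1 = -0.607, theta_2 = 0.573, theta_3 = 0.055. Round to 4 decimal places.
\rho(3) = 0.0324

For an MA(q) process with theta_0 = 1, the autocovariance is
  gamma(k) = sigma^2 * sum_{i=0..q-k} theta_i * theta_{i+k},
and rho(k) = gamma(k) / gamma(0). Sigma^2 cancels.
  numerator   = (1)*(0.055) = 0.055.
  denominator = (1)^2 + (-0.607)^2 + (0.573)^2 + (0.055)^2 = 1.699803.
  rho(3) = 0.055 / 1.699803 = 0.0324.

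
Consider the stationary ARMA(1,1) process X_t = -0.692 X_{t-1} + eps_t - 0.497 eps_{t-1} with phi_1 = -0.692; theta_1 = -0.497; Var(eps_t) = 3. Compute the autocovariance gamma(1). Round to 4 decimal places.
\gamma(1) = -9.1987

Multiply the model equation by X_{t-k} and take expectations. With theta_0 = psi_0 = 1 and psi_j the MA(infinity) weights, this gives
  gamma(k) - sum_i phi_i gamma(k-i) = c_k,
  c_k = sigma^2 * sum_{j=k..q} theta_j psi_{j-k}   (c_k = 0 for k > q),
using gamma(-m) = gamma(m).
psi-weights needed (psi_j = theta_j + sum_i phi_i psi_{j-i}):
  psi_1 = theta_1 + phi_1 = -0.497 + (-0.692) = -1.189
Right-hand sides:
  c_0 = sigma^2 (1 + theta_1 psi_1) = 3 * (1 + (-0.497)(-1.189)) = 3 * 1.590933 = 4.772799
  c_1 = sigma^2 theta_1 = 3 * (-0.497) = -1.491
  c_2 = 0
Equations for k = 0 and k = 1 (AR order 1):
  gamma(0) = phi_1 gamma(1) + c_0
  gamma(1) = phi_1 gamma(0) + c_1
Substituting the second into the first: gamma(0) (1 - phi_1^2) = c_0 + phi_1 c_1, so
  gamma(0) = (c_0 + phi_1 c_1) / (1 - phi_1^2) = (4.772799 + (-0.692)(-1.491)) / (1 - (-0.692)^2) = 5.804571 / 0.521136 = 11.138304.
  gamma(1) = phi_1 gamma(0) + c_1 = (-0.692)(11.138304) + (-1.491) = -9.198706.
Therefore gamma(1) = -9.1987 (to 4 decimal places).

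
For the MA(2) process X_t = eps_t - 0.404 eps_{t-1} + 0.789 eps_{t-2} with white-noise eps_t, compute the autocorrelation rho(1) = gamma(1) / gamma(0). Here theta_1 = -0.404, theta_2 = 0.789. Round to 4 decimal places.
\rho(1) = -0.4047

For an MA(q) process with theta_0 = 1, the autocovariance is
  gamma(k) = sigma^2 * sum_{i=0..q-k} theta_i * theta_{i+k},
and rho(k) = gamma(k) / gamma(0). Sigma^2 cancels.
  numerator   = (1)*(-0.404) + (-0.404)*(0.789) = -0.722756.
  denominator = (1)^2 + (-0.404)^2 + (0.789)^2 = 1.785737.
  rho(1) = -0.722756 / 1.785737 = -0.4047.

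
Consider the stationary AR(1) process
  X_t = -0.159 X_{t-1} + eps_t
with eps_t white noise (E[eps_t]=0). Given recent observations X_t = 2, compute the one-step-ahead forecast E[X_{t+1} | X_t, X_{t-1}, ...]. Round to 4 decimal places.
E[X_{t+1} \mid \mathcal F_t] = -0.3180

For an AR(p) model X_t = c + sum_i phi_i X_{t-i} + eps_t, the
one-step-ahead conditional mean is
  E[X_{t+1} | X_t, ...] = c + sum_i phi_i X_{t+1-i}.
Substitute known values:
  E[X_{t+1} | ...] = (-0.159) * (2)
                   = -0.3180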